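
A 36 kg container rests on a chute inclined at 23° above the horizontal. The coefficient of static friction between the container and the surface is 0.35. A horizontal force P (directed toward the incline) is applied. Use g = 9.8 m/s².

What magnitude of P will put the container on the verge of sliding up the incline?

P ≈ 321 N

At impending motion up the slope, friction acts down-slope at its limit: f = μ_s N.
Perpendicular to the incline: N = m g cos θ + P sin θ.
Along the incline: P cos θ = m g sin θ + μ_s N = m g sin θ + μ_s (m g cos θ + P sin θ).
Solving, P (cos θ − μ_s sin θ) = m g (sin θ + μ_s cos θ), so P = 36×9.8×(sin 23° + 0.35 cos 23°)/(cos 23° − 0.35 sin 23°) = 353×0.7129/0.7837 = 321 N.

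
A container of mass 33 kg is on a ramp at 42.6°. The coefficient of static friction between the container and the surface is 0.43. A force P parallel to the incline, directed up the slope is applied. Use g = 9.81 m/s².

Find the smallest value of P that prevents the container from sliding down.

P_min ≈ 117 N

The container tends to slide down (tan θ > μ_s), so at the point of impending slip friction acts up-slope at its limit: f = μ_s N.
P is parallel to the surface, so N = m g cos θ = 238 N.
Along the incline: P + μ_s N = m g sin θ, so P = 219 − 0.43×238 = 117 N.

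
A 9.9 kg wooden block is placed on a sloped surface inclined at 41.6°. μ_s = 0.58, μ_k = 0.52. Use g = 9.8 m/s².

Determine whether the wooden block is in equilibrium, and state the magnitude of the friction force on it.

N = m g cos θ = 72.6 N.
Down-slope weight component: m g sin θ = 64.4 N.
μ_s N = 42.1 N.
64.4 > 42.1 N, so it slides; kinetic friction f = μ_k N = 0.52×72.6 = 37.7 N.

f ≈ 37.7 N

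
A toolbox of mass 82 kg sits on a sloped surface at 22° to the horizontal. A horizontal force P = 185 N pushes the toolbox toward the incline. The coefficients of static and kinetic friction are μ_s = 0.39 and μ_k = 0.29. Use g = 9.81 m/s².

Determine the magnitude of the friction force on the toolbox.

f ≈ 130 N (up the incline)

The horizontal push has a component P sin θ into the surface, so N = m g cos θ + P sin θ = 745.8 + 69.3 = 815.1 N.
Parallel to the incline: P cos θ − m g sin θ = 171.5 − 301.3 = -129.8 N; the friction needed to balance this is 129.8 N acting up the slope.
The limit of static friction is μ_s N = 317.9 N.
|f_req| = 129.8 ≤ 317.9 N → the toolbox is in equilibrium; friction equals the required value.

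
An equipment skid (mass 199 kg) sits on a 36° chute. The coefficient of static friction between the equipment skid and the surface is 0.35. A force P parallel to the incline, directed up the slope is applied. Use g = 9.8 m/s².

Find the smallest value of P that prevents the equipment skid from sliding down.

P_min ≈ 594 N

The equipment skid tends to slide down (tan θ > μ_s), so at the point of impending slip friction acts up-slope at its limit: f = μ_s N.
P is parallel to the surface, so N = m g cos θ = 1580 N.
Along the incline: P + μ_s N = m g sin θ, so P = 1150 − 0.35×1580 = 594 N.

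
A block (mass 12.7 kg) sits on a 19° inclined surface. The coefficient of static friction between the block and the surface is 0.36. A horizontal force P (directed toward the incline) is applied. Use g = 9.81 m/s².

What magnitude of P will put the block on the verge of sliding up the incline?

P ≈ 100 N

At impending motion up the slope, friction acts down-slope at its limit: f = μ_s N.
Perpendicular to the incline: N = m g cos θ + P sin θ.
Along the incline: P cos θ = m g sin θ + μ_s N = m g sin θ + μ_s (m g cos θ + P sin θ).
Solving, P (cos θ − μ_s sin θ) = m g (sin θ + μ_s cos θ), so P = 12.7×9.81×(sin 19° + 0.36 cos 19°)/(cos 19° − 0.36 sin 19°) = 125×0.666/0.8283 = 100 N.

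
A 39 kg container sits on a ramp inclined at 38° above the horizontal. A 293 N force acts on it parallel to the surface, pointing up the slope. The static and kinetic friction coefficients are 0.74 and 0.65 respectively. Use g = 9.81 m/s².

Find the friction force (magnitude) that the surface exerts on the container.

The normal reaction is N = m g cos θ = 301.5 N.
The friction needed for equilibrium is m g sin θ − P = 235.5 − 293 = -57.45 N, measured positive up-slope.
Static friction can supply at most μ_s N = 223.1 N.
Since |-57.45| ≤ 223.1 N, static friction is sufficient; f equals the required value, not μ_s N.

f ≈ 57.5 N (down the incline)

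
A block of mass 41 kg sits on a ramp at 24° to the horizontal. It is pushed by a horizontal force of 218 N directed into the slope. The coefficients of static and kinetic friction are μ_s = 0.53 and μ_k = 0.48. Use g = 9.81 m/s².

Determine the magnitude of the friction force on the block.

The horizontal push has a component P sin θ into the surface, so N = m g cos θ + P sin θ = 367.4 + 88.67 = 456.1 N.
Parallel to the incline: P cos θ − m g sin θ = 199.2 − 163.6 = 35.56 N; the friction needed to balance this is 35.56 N acting down the slope.
The limit of static friction is μ_s N = 241.7 N.
|f_req| = 35.56 ≤ 241.7 N → the block is in equilibrium; friction equals the required value.

f ≈ 35.6 N (down the incline)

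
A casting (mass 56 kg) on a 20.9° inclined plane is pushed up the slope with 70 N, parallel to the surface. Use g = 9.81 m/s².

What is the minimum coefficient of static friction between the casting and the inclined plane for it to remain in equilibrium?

N = m g cos θ = 513.2 N.
Friction must make up the shortfall along the incline: f = m g sin θ − P = 196 − 70 = 126 N.
At the threshold f = μ_s N, so μ_s,min = 126/513.2 = 0.245.

μ_s,min ≈ 0.245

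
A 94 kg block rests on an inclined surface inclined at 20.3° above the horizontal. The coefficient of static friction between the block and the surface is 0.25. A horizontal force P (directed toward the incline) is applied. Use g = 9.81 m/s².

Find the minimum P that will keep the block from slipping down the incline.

P_min ≈ 101 N

The block tends to slide down (tan θ > μ_s), so at the point of impending slip friction acts up-slope at its limit: f = μ_s N.
Perpendicular to the incline: N = m g cos θ + P sin θ.
Along the incline: P cos θ + μ_s N = m g sin θ, i.e. P cos θ + μ_s (m g cos θ + P sin θ) = m g sin θ.
Solving, P (cos θ + μ_s sin θ) = m g (sin θ − μ_s cos θ), so P = 922×0.1125/1.025 = 101 N.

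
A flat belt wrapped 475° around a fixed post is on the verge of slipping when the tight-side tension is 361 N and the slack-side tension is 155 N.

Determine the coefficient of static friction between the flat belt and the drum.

μ ≈ 0.102

T₂/T₁ = e^{μβ} → μ = ln(T₂/T₁)/β.
β = 475° = 8.29 rad.
μ = ln(361/155)/8.29 = ln(2.329)/8.29 = 0.102.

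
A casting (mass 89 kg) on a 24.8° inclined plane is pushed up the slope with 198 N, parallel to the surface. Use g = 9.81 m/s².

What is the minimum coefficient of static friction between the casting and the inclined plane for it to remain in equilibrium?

N = m g cos θ = 792.6 N.
Friction must make up the shortfall along the incline: f = m g sin θ − P = 366.2 − 198 = 168.2 N.
At the threshold f = μ_s N, so μ_s,min = 168.2/792.6 = 0.212.

μ_s,min ≈ 0.212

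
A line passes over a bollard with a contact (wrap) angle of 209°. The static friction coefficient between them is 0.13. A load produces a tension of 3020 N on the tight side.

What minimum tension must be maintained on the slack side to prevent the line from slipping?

Capstan equation at impending slip: T_tight/T_slack = e^{μβ}.
β = 209° = 3.648 rad; e^{μβ} = e^{0.13×3.648} = 1.607.
T_slack = T_tight / e^{μβ} = 3020 / 1.607 = 1880 N.

T_min ≈ 1880 N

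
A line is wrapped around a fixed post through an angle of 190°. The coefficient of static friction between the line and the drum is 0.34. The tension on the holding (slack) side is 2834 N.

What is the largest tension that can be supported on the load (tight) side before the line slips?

T_max ≈ 8750 N

At impending slip the capstan equation gives T₂/T₁ = e^{μβ} with β in radians.
β = 190° × π/180 = 3.316 rad.
e^{μβ} = e^{0.34×3.316} = 3.088.
T₂ = T₁ · e^{μβ} = 2834 × 3.088 = 8750 N.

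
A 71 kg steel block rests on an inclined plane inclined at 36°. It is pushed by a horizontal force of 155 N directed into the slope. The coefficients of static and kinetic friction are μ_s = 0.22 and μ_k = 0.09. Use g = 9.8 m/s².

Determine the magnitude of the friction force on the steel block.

f ≈ 58.9 N (up the incline)

The horizontal push has a component P sin θ into the surface, so N = m g cos θ + P sin θ = 562.9 + 91.11 = 654 N.
Parallel to the incline: P cos θ − m g sin θ = 125.4 − 409 = -283.6 N; the friction needed to balance this is 283.6 N acting up the slope.
The limit of static friction is μ_s N = 143.9 N.
|f_req| = 283.6 > 143.9 N → the steel block slides down the incline; f = μ_k N = 0.09 × 654 = 58.9 N.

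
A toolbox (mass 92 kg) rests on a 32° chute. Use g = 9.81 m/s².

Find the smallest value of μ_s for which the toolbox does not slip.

μ_s,min ≈ 0.625

At the slip threshold m g sin θ = μ_s m g cos θ, so μ_s,min = tan θ.
μ_s,min = tan 32° = 0.625.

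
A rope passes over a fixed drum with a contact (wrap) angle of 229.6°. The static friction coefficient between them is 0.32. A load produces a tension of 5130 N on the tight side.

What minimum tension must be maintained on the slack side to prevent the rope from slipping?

Capstan equation at impending slip: T_tight/T_slack = e^{μβ}.
β = 229.6° = 4.007 rad; e^{μβ} = e^{0.32×4.007} = 3.605.
T_slack = T_tight / e^{μβ} = 5130 / 3.605 = 1420 N.

T_min ≈ 1420 N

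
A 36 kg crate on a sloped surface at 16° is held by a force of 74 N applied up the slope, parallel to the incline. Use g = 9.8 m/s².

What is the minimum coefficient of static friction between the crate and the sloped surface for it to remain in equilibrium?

N = m g cos θ = 339.1 N.
Friction must make up the shortfall along the incline: f = m g sin θ − P = 97.24 − 74 = 23.24 N.
At the threshold f = μ_s N, so μ_s,min = 23.24/339.1 = 0.0685.

μ_s,min ≈ 0.0685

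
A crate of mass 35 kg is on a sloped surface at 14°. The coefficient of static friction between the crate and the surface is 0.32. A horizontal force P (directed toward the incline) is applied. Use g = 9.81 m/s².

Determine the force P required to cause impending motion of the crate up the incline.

P ≈ 212 N

At impending motion up the slope, friction acts down-slope at its limit: f = μ_s N.
Perpendicular to the incline: N = m g cos θ + P sin θ.
Along the incline: P cos θ = m g sin θ + μ_s N = m g sin θ + μ_s (m g cos θ + P sin θ).
Solving, P (cos θ − μ_s sin θ) = m g (sin θ + μ_s cos θ), so P = 35×9.81×(sin 14° + 0.32 cos 14°)/(cos 14° − 0.32 sin 14°) = 343×0.5524/0.8929 = 212 N.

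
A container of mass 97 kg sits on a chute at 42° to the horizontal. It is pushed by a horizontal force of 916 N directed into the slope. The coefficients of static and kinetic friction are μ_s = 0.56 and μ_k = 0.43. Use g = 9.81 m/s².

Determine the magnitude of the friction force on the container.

f ≈ 44 N (down the incline)

The horizontal push has a component P sin θ into the surface, so N = m g cos θ + P sin θ = 707.2 + 612.9 = 1320 N.
Along the incline, the net driving force (taking up-slope positive) is P cos θ − m g sin θ = 680.7 − 636.7 = 44 N, so equilibrium requires friction f = -44 N (down-slope).
The limit of static friction is μ_s N = 739.2 N.
|f_req| = 44 ≤ 739.2 N → the container is in equilibrium; friction equals the required value.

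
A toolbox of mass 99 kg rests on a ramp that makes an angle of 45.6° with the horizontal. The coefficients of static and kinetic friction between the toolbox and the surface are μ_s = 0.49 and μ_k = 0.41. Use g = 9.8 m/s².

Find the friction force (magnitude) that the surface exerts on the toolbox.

f ≈ 278 N (up the incline)

The normal reaction is N = m g cos θ = 678.8 N.
Along the slope the weight component is m g sin θ = 693.2 N; friction must supply exactly this, acting up-slope.
Maximum static friction available: μ_s N = 0.49 × 678.8 = 332.6 N.
|693.2| exceeds 332.6 N, so the toolbox slips down-slope; friction is kinetic, f = μ_k N = 0.41×678.8 = 278 N.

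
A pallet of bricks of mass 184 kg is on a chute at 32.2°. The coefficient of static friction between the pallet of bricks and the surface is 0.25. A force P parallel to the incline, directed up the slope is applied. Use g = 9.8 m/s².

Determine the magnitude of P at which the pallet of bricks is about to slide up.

At impending motion up the slope, friction acts down-slope at its limit: f = μ_s N.
P is parallel to the surface, so N = m g cos θ = 1530 N.
Along the incline: P = m g sin θ + μ_s N = 961 + 0.25×1530 = 1340 N.

P ≈ 1340 N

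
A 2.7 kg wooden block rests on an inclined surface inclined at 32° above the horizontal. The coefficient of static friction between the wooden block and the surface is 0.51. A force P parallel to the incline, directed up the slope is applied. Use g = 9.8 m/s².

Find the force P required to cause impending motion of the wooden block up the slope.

P ≈ 25.5 N

At impending motion up the slope, friction acts down-slope at its limit: f = μ_s N.
P is parallel to the surface, so N = m g cos θ = 22.4 N.
Along the incline: P = m g sin θ + μ_s N = 14 + 0.51×22.4 = 25.5 N.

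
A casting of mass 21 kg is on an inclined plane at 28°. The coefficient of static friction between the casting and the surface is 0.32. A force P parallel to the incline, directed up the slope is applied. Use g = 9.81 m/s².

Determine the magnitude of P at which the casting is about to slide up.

P ≈ 155 N

At impending motion up the slope, friction acts down-slope at its limit: f = μ_s N.
P is parallel to the surface, so N = m g cos θ = 182 N.
Along the incline: P = m g sin θ + μ_s N = 96.7 + 0.32×182 = 155 N.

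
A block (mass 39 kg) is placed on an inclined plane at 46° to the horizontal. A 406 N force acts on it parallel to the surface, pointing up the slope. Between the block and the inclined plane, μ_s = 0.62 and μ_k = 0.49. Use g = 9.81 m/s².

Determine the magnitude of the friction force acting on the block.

f ≈ 131 N (down the incline)

The normal reaction is N = m g cos θ = 265.8 N.
For equilibrium along the incline the friction force must supply f = m g sin θ − P = 275.2 − 406 = -130.8 N (positive meaning up-slope).
The static-friction ceiling is μ_s N = 0.62 × 265.8 = 164.8 N.
Since |-130.8| ≤ 164.8 N, no slip — friction simply equals what equilibrium demands.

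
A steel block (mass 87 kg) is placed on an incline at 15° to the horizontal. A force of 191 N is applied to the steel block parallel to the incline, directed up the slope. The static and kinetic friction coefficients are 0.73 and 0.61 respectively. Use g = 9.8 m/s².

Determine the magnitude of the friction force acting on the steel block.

f ≈ 29.7 N (up the incline)

Normal force: N = m g cos θ = 87 × 9.8 × cos 15° = 823.5 N.
For equilibrium along the incline the friction force must supply f = m g sin θ − P = 220.7 − 191 = 29.67 N (positive meaning up-slope).
Maximum static friction available: μ_s N = 0.73 × 823.5 = 601.2 N.
Since |29.67| ≤ 601.2 N, no slip — friction simply equals what equilibrium demands.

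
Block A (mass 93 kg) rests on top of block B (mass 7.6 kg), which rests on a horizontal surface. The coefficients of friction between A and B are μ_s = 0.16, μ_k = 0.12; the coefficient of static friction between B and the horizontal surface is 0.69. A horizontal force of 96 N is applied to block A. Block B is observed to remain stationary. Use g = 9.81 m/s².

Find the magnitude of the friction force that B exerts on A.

Normal force at the A–B interface: N₁ = m_A g = 912.3 N.
Maximum static friction on A from B: μ_s N₁ = 0.16×912.3 = 146 N.
P = 96 N is within that limit, so A and B move together (both at rest); the A–B friction is simply f₁ = P = 96 N.
By Newton's third law B feels 96 N forward from A. With B stationary, the floor's static friction on B balances it: f₂ = 96 N (well within μ_s(m_A+m_B)g = 681 N).

f ≈ 96 N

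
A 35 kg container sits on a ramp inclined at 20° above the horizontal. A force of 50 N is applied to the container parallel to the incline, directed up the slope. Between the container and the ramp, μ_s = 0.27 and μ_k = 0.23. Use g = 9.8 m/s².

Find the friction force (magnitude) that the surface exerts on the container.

Perpendicular to the surface, N = m g cos θ = 35·9.8·cos 20° = 322.3 N.
Parallel to the incline, ΣF = 0 gives f = m g sin θ − P = 117.3 − 50 = 67.31 N (up-slope positive).
Static friction can supply at most μ_s N = 87.02 N.
Since |67.31| ≤ 87.02 N, static friction is sufficient; f equals the required value, not μ_s N.

f ≈ 67.3 N (up the incline)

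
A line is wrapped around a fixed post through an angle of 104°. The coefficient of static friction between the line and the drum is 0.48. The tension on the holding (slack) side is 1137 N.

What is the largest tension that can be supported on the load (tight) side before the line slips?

T_max ≈ 2720 N

At impending slip the capstan equation gives T₂/T₁ = e^{μβ} with β in radians.
β = 104° × π/180 = 1.815 rad.
e^{μβ} = e^{0.48×1.815} = 2.39.
T₂ = T₁ · e^{μβ} = 1137 × 2.39 = 2720 N.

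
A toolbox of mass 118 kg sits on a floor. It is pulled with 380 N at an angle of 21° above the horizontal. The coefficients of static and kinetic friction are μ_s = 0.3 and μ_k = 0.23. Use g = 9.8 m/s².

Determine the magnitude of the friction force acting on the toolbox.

f ≈ 235 N

N = m g − P sin α = 1156 − 380×sin 21° = 1020 N.
Horizontally, friction must balance P cos α = 354.8 N.
μ_s N = 0.3 × 1020 = 306.1 N.
The required friction exceeds μ_s N, so the toolbox moves and f = μ_k N = 235 N.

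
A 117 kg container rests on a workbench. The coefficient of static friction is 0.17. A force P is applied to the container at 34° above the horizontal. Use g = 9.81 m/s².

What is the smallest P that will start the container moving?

P ≈ 211 N

N = m g − P sin α (the pull lifts the container).
At impending slip, P cos α = μ_s N = μ_s (m g − P sin α).
Solving: P (cos α + μ_s sin α) = μ_s m g → P = 0.17×1150/(cos 34° + 0.17 sin 34°) = 195/0.9241 = 211 N.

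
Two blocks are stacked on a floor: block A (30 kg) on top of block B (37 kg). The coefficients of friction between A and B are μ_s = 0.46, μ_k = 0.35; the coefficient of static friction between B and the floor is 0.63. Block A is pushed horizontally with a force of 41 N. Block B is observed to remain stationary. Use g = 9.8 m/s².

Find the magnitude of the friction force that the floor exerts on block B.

The normal force B exerts on A is simply A's weight, N₁ = 294 N.
So the A–B interface can sustain at most μ_s N₁ = 135.2 N of static friction.
Since P = 41 N ≤ 135.2 N, A does not slip on B; friction on A equals P = 41 N.
By Newton's third law B feels 41 N forward from A. With B stationary, the floor's static friction on B balances it: f₂ = 41 N (well within μ_s(m_A+m_B)g = 413.7 N).

f ≈ 41 N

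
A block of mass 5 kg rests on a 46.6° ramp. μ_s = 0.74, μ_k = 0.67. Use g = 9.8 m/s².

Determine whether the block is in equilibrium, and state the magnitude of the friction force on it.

N = m g cos θ = 33.7 N.
Down-slope weight component: m g sin θ = 35.6 N.
μ_s N = 24.9 N.
35.6 > 24.9 N, so it slides; kinetic friction f = μ_k N = 0.67×33.7 = 22.6 N.

f ≈ 22.6 N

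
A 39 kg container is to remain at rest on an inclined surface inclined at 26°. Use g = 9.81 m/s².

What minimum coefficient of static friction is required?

μ_s,min ≈ 0.488

At the slip threshold m g sin θ = μ_s m g cos θ, so μ_s,min = tan θ.
μ_s,min = tan 26° = 0.488.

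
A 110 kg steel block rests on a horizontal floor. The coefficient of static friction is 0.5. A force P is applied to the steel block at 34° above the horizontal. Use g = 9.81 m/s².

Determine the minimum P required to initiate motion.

N = m g − P sin α (the pull lifts the steel block).
At impending slip, P cos α = μ_s N = μ_s (m g − P sin α).
Solving: P (cos α + μ_s sin α) = μ_s m g → P = 0.5×1080/(cos 34° + 0.5 sin 34°) = 540/1.109 = 487 N.

P ≈ 487 N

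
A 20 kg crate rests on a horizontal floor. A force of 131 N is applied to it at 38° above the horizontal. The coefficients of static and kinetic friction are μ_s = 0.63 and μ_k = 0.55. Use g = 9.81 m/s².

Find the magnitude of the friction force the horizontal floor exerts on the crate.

N = m g − P sin α = 196.2 − 131×sin 38° = 115.5 N.
For equilibrium, f = P cos α = 131×cos 38° = 103.2 N.
μ_s N = 0.63 × 115.5 = 72.8 N.
The required friction exceeds μ_s N, so the crate moves and f = μ_k N = 63.6 N.

f ≈ 63.6 N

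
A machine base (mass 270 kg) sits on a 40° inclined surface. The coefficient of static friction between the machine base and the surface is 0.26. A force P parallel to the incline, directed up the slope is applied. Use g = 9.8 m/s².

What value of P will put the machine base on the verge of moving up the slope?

At impending motion up the slope, friction acts down-slope at its limit: f = μ_s N.
P is parallel to the surface, so N = m g cos θ = 2030 N.
Along the incline: P = m g sin θ + μ_s N = 1700 + 0.26×2030 = 2230 N.

P ≈ 2230 N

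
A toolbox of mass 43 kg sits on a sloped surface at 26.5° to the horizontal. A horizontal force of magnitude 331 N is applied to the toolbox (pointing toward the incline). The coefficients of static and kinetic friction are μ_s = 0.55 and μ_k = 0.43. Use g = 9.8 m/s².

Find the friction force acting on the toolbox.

The horizontal push has a component P sin θ into the surface, so N = m g cos θ + P sin θ = 377.1 + 147.7 = 524.8 N.
Along the incline, the net driving force (taking up-slope positive) is P cos θ − m g sin θ = 296.2 − 188 = 108.2 N, so equilibrium requires friction f = -108.2 N (down-slope).
Maximum static friction: μ_s N = 0.55 × 524.8 = 288.6 N.
|f_req| = 108.2 ≤ 288.6 N → the toolbox is in equilibrium; friction equals the required value.

f ≈ 108 N (down the incline)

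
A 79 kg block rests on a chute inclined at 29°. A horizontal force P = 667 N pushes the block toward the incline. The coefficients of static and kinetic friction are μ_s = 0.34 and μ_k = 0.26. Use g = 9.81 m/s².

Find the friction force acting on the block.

The horizontal push has a component P sin θ into the surface, so N = m g cos θ + P sin θ = 677.8 + 323.4 = 1001 N.
Parallel to the incline: P cos θ − m g sin θ = 583.4 − 375.7 = 207.6 N; the friction needed to balance this is 207.6 N acting down the slope.
Maximum static friction: μ_s N = 0.34 × 1001 = 340.4 N.
Since 207.6 N is within the 340.4 N limit, the block stays put and friction is exactly 208 N.

f ≈ 208 N (down the incline)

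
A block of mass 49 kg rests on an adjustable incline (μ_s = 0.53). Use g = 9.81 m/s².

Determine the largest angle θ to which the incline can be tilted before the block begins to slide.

At the slip threshold, m g sin θ = μ_s · m g cos θ, so tan θ = μ_s.
θ_max = arctan(0.53) = 27.9°.

θ_max ≈ 27.9°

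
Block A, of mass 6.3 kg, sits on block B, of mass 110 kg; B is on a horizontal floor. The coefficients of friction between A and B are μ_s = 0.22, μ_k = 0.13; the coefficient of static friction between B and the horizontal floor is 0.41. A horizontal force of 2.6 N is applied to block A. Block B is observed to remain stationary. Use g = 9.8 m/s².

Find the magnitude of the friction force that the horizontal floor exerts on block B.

Between the blocks, N₁ = m_A g = 61.74 N.
Maximum static friction on A from B: μ_s N₁ = 0.22×61.74 = 13.58 N.
Since P = 2.6 N ≤ 13.58 N, A does not slip on B; friction on A equals P = 2.6 N.
B experiences an equal 2.6 N forward from A (third law). B is in equilibrium, so the floor supplies f₂ = 2.6 N of static friction (limit μ_s(m_A+m_B)g = 467.3 N, not exceeded).

f ≈ 2.6 N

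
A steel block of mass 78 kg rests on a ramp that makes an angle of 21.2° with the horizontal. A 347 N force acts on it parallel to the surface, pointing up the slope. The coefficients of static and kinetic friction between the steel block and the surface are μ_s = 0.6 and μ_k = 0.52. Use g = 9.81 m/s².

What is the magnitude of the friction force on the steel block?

f ≈ 70.3 N (down the incline)

Normal force: N = m g cos θ = 78 × 9.81 × cos 21.2° = 713.4 N.
For equilibrium along the incline the friction force must supply f = m g sin θ − P = 276.7 − 347 = -70.29 N (positive meaning up-slope).
The static-friction ceiling is μ_s N = 0.6 × 713.4 = 428 N.
Since |-70.29| ≤ 428 N, the steel block remains in static equilibrium and friction takes exactly the required value.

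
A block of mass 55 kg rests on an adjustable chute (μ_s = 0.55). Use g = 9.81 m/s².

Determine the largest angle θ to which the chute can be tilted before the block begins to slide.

θ_max ≈ 28.8°

At the slip threshold, m g sin θ = μ_s · m g cos θ, so tan θ = μ_s.
θ_max = arctan(0.55) = 28.8°.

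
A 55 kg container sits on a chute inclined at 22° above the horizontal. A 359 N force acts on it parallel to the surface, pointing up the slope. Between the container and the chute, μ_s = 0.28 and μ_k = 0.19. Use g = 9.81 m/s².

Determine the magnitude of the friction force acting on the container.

f ≈ 95 N (down the incline)

Perpendicular to the surface, N = m g cos θ = 55·9.81·cos 22° = 500.3 N.
The friction needed for equilibrium is m g sin θ − P = 202.1 − 359 = -156.9 N, measured positive up-slope.
Static friction can supply at most μ_s N = 140.1 N.
Since |-156.9| > 140.1 N, static friction cannot hold it; the container slides up the incline and kinetic friction applies: f = μ_k N = 0.19 × 500.3 = 95 N.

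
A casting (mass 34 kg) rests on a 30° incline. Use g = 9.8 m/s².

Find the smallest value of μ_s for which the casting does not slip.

At the slip threshold m g sin θ = μ_s m g cos θ, so μ_s,min = tan θ.
μ_s,min = tan 30° = 0.577.

μ_s,min ≈ 0.577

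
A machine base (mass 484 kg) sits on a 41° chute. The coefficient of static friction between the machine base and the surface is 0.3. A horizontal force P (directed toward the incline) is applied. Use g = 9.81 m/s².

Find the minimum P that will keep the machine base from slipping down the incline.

The machine base tends to slide down (tan θ > μ_s), so at the point of impending slip friction acts up-slope at its limit: f = μ_s N.
Perpendicular to the incline: N = m g cos θ + P sin θ.
Along the incline: P cos θ + μ_s N = m g sin θ, i.e. P cos θ + μ_s (m g cos θ + P sin θ) = m g sin θ.
Solving, P (cos θ + μ_s sin θ) = m g (sin θ − μ_s cos θ), so P = 4750×0.4296/0.9515 = 2140 N.

P_min ≈ 2140 N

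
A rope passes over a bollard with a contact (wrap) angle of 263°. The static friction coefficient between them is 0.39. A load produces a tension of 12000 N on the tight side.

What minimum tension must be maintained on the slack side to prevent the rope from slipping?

Capstan equation at impending slip: T_tight/T_slack = e^{μβ}.
β = 263° = 4.59 rad; e^{μβ} = e^{0.39×4.59} = 5.991.
T_slack = T_tight / e^{μβ} = 12000 / 5.991 = 2000 N.

T_min ≈ 2000 N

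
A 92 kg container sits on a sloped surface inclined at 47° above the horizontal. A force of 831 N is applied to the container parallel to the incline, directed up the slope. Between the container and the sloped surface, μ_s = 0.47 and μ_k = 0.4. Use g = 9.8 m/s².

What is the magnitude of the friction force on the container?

The normal reaction is N = m g cos θ = 614.9 N.
The friction needed for equilibrium is m g sin θ − P = 659.4 − 831 = -171.6 N, measured positive up-slope.
Static friction can supply at most μ_s N = 289 N.
Since |-171.6| ≤ 289 N, no slip — friction simply equals what equilibrium demands.

f ≈ 172 N (down the incline)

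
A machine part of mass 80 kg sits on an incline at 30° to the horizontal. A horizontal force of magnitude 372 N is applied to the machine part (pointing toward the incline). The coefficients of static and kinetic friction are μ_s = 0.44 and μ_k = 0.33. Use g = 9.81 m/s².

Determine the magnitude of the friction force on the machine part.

f ≈ 70.2 N (up the incline)

Normal direction: N = m g cos θ + P sin θ = 865.7 N.
Along the incline, the net driving force (taking up-slope positive) is P cos θ − m g sin θ = 322.2 − 392.4 = -70.24 N, so equilibrium requires friction f = 70.24 N (up-slope).
The limit of static friction is μ_s N = 380.9 N.
Since 70.24 N is within the 380.9 N limit, the machine part stays put and friction is exactly 70.2 N.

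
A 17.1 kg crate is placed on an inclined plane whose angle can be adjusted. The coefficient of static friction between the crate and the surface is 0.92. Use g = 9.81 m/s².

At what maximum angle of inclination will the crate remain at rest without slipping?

θ_max ≈ 42.6°

At the slip threshold, m g sin θ = μ_s · m g cos θ, so tan θ = μ_s.
θ_max = arctan(0.92) = 42.6°.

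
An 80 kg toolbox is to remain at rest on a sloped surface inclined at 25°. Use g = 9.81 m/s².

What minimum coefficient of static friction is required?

μ_s,min ≈ 0.466

At the slip threshold m g sin θ = μ_s m g cos θ, so μ_s,min = tan θ.
μ_s,min = tan 25° = 0.466.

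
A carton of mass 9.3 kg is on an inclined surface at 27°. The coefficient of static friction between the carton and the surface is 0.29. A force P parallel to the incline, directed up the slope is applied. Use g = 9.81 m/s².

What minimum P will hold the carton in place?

The carton tends to slide down (tan θ > μ_s), so at the point of impending slip friction acts up-slope at its limit: f = μ_s N.
P is parallel to the surface, so N = m g cos θ = 81.3 N.
Along the incline: P + μ_s N = m g sin θ, so P = 41.4 − 0.29×81.3 = 17.8 N.

P_min ≈ 17.8 N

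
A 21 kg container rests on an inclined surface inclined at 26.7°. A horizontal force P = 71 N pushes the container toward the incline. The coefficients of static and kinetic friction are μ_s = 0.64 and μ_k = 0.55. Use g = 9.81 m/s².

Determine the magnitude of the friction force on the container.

f ≈ 29.1 N (up the incline)

Resolve perpendicular to the incline: N = m g cos θ + P sin θ = 21×9.81×cos 26.7° + 71×sin 26.7° = 215.9 N.
Parallel to the incline: P cos θ − m g sin θ = 63.43 − 92.56 = -29.13 N; the friction needed to balance this is 29.13 N acting up the slope.
Maximum static friction: μ_s N = 0.64 × 215.9 = 138.2 N.
|f_req| = 29.13 ≤ 138.2 N → the container is in equilibrium; friction equals the required value.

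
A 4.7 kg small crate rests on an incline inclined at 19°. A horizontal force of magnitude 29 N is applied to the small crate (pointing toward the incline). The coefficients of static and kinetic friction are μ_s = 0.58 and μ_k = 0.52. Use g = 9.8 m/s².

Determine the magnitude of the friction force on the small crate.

Resolve perpendicular to the incline: N = m g cos θ + P sin θ = 4.7×9.8×cos 19° + 29×sin 19° = 52.99 N.
Along the incline, the net driving force (taking up-slope positive) is P cos θ − m g sin θ = 27.42 − 15 = 12.42 N, so equilibrium requires friction f = -12.42 N (down-slope).
Maximum static friction: μ_s N = 0.58 × 52.99 = 30.74 N.
Since 12.42 N is within the 30.74 N limit, the small crate stays put and friction is exactly 12.4 N.

f ≈ 12.4 N (down the incline)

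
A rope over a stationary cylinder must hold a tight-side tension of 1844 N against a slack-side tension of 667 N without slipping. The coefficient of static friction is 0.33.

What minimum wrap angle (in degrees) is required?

T₂/T₁ = e^{μβ} → β = ln(T₂/T₁)/μ.
β = ln(1844/667)/0.33 = 1.017/0.33 = 3.082 rad.
In degrees: β = 3.082 × 180/π = 177°.

β_min ≈ 177°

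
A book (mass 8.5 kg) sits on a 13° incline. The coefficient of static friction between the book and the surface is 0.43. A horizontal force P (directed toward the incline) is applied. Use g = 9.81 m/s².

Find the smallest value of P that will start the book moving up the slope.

P ≈ 61.2 N

At impending motion up the slope, friction acts down-slope at its limit: f = μ_s N.
Perpendicular to the incline: N = m g cos θ + P sin θ.
Along the incline: P cos θ = m g sin θ + μ_s N = m g sin θ + μ_s (m g cos θ + P sin θ).
Solving, P (cos θ − μ_s sin θ) = m g (sin θ + μ_s cos θ), so P = 8.5×9.81×(sin 13° + 0.43 cos 13°)/(cos 13° − 0.43 sin 13°) = 83.4×0.6439/0.8776 = 61.2 N.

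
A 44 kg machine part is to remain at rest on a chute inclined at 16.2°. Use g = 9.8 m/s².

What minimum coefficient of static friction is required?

At the slip threshold m g sin θ = μ_s m g cos θ, so μ_s,min = tan θ.
μ_s,min = tan 16.2° = 0.291.

μ_s,min ≈ 0.291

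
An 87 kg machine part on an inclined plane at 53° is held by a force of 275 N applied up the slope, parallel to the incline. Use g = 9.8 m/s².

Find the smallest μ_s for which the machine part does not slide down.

N = m g cos θ = 513.1 N.
Friction must make up the shortfall along the incline: f = m g sin θ − P = 680.9 − 275 = 405.9 N.
At the threshold f = μ_s N, so μ_s,min = 405.9/513.1 = 0.791.

μ_s,min ≈ 0.791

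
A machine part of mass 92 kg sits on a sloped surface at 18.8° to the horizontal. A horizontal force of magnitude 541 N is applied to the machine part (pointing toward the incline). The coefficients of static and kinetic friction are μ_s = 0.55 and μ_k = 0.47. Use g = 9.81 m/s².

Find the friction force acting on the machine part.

f ≈ 221 N (down the incline)

Normal direction: N = m g cos θ + P sin θ = 1029 N.
Along the incline, the net driving force (taking up-slope positive) is P cos θ − m g sin θ = 512.1 − 290.9 = 221.3 N, so equilibrium requires friction f = -221.3 N (down-slope).
The limit of static friction is μ_s N = 565.8 N.
|f_req| = 221.3 ≤ 565.8 N → the machine part is in equilibrium; friction equals the required value.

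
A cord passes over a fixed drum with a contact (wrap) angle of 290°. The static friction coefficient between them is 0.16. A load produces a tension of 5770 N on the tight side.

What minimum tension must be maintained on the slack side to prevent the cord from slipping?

T_min ≈ 2570 N

Capstan equation at impending slip: T_tight/T_slack = e^{μβ}.
β = 290° = 5.061 rad; e^{μβ} = e^{0.16×5.061} = 2.248.
T_slack = T_tight / e^{μβ} = 5770 / 2.248 = 2570 N.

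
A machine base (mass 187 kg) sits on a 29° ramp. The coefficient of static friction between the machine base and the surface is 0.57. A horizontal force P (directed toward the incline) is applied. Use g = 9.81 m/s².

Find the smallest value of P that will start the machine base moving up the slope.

P ≈ 3020 N

At impending motion up the slope, friction acts down-slope at its limit: f = μ_s N.
Perpendicular to the incline: N = m g cos θ + P sin θ.
Along the incline: P cos θ = m g sin θ + μ_s N = m g sin θ + μ_s (m g cos θ + P sin θ).
Solving, P (cos θ − μ_s sin θ) = m g (sin θ + μ_s cos θ), so P = 187×9.81×(sin 29° + 0.57 cos 29°)/(cos 29° − 0.57 sin 29°) = 1830×0.9833/0.5983 = 3020 N.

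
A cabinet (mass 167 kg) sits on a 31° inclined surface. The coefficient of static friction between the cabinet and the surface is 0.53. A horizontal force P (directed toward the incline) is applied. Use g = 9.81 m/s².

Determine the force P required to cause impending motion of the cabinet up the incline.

At impending motion up the slope, friction acts down-slope at its limit: f = μ_s N.
Perpendicular to the incline: N = m g cos θ + P sin θ.
Along the incline: P cos θ = m g sin θ + μ_s N = m g sin θ + μ_s (m g cos θ + P sin θ).
Solving, P (cos θ − μ_s sin θ) = m g (sin θ + μ_s cos θ), so P = 167×9.81×(sin 31° + 0.53 cos 31°)/(cos 31° − 0.53 sin 31°) = 1640×0.9693/0.5842 = 2720 N.

P ≈ 2720 N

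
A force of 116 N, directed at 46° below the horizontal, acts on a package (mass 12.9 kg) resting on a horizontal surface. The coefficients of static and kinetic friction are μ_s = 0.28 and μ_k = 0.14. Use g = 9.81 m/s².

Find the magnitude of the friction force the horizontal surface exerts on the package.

f ≈ 29.4 N

N = m g + P sin α = 126.5 + 116×sin 46° = 210 N.
For equilibrium, f = P cos α = 116×cos 46° = 80.58 N.
μ_s N = 0.28 × 210 = 58.8 N.
The required friction exceeds μ_s N, so the package moves and f = μ_k N = 29.4 N.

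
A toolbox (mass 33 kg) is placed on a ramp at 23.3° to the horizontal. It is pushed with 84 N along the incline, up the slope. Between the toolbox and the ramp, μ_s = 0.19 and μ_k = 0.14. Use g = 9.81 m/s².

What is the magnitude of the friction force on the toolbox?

f ≈ 44 N (up the incline)

The normal reaction is N = m g cos θ = 297.3 N.
For equilibrium along the incline the friction force must supply f = m g sin θ − P = 128 − 84 = 44.05 N (positive meaning up-slope).
The static-friction ceiling is μ_s N = 0.19 × 297.3 = 56.49 N.
Since |44.05| ≤ 56.49 N, the toolbox remains in static equilibrium and friction takes exactly the required value.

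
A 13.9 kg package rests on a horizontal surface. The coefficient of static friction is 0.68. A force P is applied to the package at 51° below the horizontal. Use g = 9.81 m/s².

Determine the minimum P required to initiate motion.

N = m g + P sin α (the push presses the package into the horizontal surface).
At impending slip, P cos α = μ_s N = μ_s (m g + P sin α).
Solving: P (cos α − μ_s sin α) = μ_s m g → P = 0.68×136/(cos 51° − 0.68 sin 51°) = 92.7/0.1009 = 919 N.

P ≈ 919 N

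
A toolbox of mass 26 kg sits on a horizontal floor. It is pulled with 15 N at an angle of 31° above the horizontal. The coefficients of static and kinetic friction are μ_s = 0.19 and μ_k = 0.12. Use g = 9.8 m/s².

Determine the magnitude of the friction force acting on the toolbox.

f ≈ 12.9 N

N = m g − P sin α = 254.8 − 15×sin 31° = 247.1 N.
The horizontal driving force is P cos α = 12.86 N, so equilibrium needs friction f = 12.86 N.
The static-friction limit is μ_s N = 46.94 N.
Since 12.86 N does not exceed the limit, the toolbox stays at rest and f = 12.9 N.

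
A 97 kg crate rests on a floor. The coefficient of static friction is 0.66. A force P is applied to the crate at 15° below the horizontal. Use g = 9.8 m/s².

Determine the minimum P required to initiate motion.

P ≈ 789 N

N = m g + P sin α (the push presses the crate into the floor).
At impending slip, P cos α = μ_s N = μ_s (m g + P sin α).
Solving: P (cos α − μ_s sin α) = μ_s m g → P = 0.66×951/(cos 15° − 0.66 sin 15°) = 627/0.7951 = 789 N.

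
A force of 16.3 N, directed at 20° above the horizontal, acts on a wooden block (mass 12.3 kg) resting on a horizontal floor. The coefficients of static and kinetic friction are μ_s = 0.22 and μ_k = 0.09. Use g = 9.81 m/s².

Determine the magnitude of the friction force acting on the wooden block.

f ≈ 15.3 N

N = m g − P sin α = 120.7 − 16.3×sin 20° = 115.1 N.
For equilibrium, f = P cos α = 16.3×cos 20° = 15.32 N.
μ_s N = 0.22 × 115.1 = 25.32 N.
Since 15.32 N does not exceed the limit, the wooden block stays at rest and f = 15.3 N.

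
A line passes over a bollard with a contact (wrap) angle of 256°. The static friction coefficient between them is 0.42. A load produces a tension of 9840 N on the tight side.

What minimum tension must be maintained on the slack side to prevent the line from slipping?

Capstan equation at impending slip: T_tight/T_slack = e^{μβ}.
β = 256° = 4.468 rad; e^{μβ} = e^{0.42×4.468} = 6.531.
T_slack = T_tight / e^{μβ} = 9840 / 6.531 = 1510 N.

T_min ≈ 1510 N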